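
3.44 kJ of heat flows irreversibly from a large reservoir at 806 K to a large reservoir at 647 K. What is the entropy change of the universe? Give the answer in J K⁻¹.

ΔS_total = 1.05 J/K

ΔS_hot = −Q/T_H = −3440/806 = -4.268 J/K and ΔS_cold = +Q/T_C = 3440/647 = 5.317 J/K.
ΔS_total = -4.268 + 5.317 = 1.05 J/K, positive as the second law requires.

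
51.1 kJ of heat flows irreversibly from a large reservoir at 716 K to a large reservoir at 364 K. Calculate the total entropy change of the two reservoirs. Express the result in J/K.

ΔS_total = 69 J/K

ΔS_hot = −Q/T_H = −51100/716 = -71.37 J/K and ΔS_cold = +Q/T_C = 51100/364 = 140.4 J/K.
ΔS_total = -71.37 + 140.4 = 69 J/K, positive as the second law requires.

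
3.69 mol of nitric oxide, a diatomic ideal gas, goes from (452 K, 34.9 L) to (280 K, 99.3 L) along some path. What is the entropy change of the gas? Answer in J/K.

Entropy is a state function: ΔS = nC_V ln(T₂/T₁) + nR ln(V₂/V₁), with C_V = 5R/2 = 20.79 J mol⁻¹ K⁻¹ for a diatomic ideal gas.
ΔS = 3.69 × [20.79 × ln(280/452) + 8.314 × ln(99.3/34.9)] = -4.65 J/K.

ΔS = -4.65 J/K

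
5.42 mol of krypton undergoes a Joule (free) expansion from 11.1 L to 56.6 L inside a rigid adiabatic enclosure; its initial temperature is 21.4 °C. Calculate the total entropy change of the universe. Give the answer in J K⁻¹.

No heat is exchanged and no work is done, so the ideal-gas temperature stays constant.
Entropy is a state function; using a reversible isothermal path, ΔS_gas = nR ln(V₂/V₁) = 5.42 × 8.314 × ln(56.6/11.1) = 73.4 J/K.
The insulated surroundings exchange no heat, so ΔS_surr = 0 and ΔS_universe = ΔS_gas.

ΔS_universe = 73.4 J/K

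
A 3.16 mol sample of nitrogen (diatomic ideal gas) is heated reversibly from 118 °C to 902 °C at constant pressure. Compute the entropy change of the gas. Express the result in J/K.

ΔS = 101 J/K

In kelvin: T₁ = 391.15 K, T₂ = 1175.15 K. At constant pressure, ΔS = nC_p ln(T₂/T₁) with C_p = 7R/2 = 29.1 J mol⁻¹ K⁻¹.
ΔS = 3.16 × 29.1 × ln(1175.15/391.15) = 101 J/K.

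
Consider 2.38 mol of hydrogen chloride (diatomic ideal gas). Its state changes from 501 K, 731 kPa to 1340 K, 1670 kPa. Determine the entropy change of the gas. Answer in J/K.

ΔS = nC_p ln(T₂/T₁) − nR ln(P₂/P₁), with C_p = 7R/2 = 29.1 J mol⁻¹ K⁻¹ for a diatomic ideal gas.
ΔS = 2.38 × [29.1 × ln(1340/501) − 8.314 × ln(1670/731)] = 51.8 J/K.

ΔS = 51.8 J/K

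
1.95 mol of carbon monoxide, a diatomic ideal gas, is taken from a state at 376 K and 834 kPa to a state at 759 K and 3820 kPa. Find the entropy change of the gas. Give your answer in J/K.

ΔS = nC_p ln(T₂/T₁) − nR ln(P₂/P₁), with C_p = 7R/2 = 29.1 J mol⁻¹ K⁻¹ for a diatomic ideal gas.
ΔS = 1.95 × [29.1 × ln(759/376) − 8.314 × ln(3820/834)] = 15.2 J/K.

ΔS = 15.2 J/K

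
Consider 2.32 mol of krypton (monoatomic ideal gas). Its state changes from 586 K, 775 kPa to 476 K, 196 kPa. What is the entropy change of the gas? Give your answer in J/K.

ΔS = 16.5 J/K

ΔS = nC_p ln(T₂/T₁) − nR ln(P₂/P₁), with C_p = 5R/2 = 20.79 J mol⁻¹ K⁻¹ for a monoatomic ideal gas.
ΔS = 2.32 × [20.79 × ln(476/586) − 8.314 × ln(196/775)] = 16.5 J/K.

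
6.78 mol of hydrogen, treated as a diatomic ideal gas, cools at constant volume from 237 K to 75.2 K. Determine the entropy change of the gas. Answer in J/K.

ΔS = -162 J/K

At constant volume, ΔS = nC_V ln(T₂/T₁) with C_V = 5R/2 = 20.79 J mol⁻¹ K⁻¹.
ΔS = 6.78 × 20.79 × ln(75.2/237) = -162 J/K.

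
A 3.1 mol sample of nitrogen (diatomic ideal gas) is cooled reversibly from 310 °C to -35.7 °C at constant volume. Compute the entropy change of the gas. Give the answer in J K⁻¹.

In kelvin: T₁ = 583.15 K, T₂ = 237.45 K. At constant volume, ΔS = nC_V ln(T₂/T₁) with C_V = 5R/2 = 20.79 J mol⁻¹ K⁻¹.
ΔS = 3.1 × 20.79 × ln(237.45/583.15) = -57.9 J/K.

ΔS = -57.9 J/K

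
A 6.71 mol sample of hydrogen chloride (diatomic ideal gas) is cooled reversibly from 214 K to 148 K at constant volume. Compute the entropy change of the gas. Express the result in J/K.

ΔS = -51.4 J/K

At constant volume, ΔS = nC_V ln(T₂/T₁) with C_V = 5R/2 = 20.79 J mol⁻¹ K⁻¹.
ΔS = 6.71 × 20.79 × ln(148/214) = -51.4 J/K.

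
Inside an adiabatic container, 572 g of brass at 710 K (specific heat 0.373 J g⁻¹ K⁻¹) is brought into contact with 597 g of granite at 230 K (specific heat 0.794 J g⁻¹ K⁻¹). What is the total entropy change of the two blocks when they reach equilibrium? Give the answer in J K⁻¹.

Energy balance: T_f = (m₁c₁T₁ + m₂c₂T₂)/(m₁c₁ + m₂c₂) = 378.99 K.
ΔS₁ = m₁c₁ ln(T_f/T₁) = 213.356 × ln(378.99/710) = -133.9 J/K.
ΔS₂ = m₂c₂ ln(T_f/T₂) = 474.018 × ln(378.99/230) = 236.7 J/K.
ΔS_total = -133.9 + 236.7 = 103 J/K.

ΔS_total = 103 J/K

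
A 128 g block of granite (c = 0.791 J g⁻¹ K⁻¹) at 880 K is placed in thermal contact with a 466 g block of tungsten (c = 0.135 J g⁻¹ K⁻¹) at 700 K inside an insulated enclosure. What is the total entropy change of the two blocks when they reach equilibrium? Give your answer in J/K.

Energy balance: T_f = (m₁c₁T₁ + m₂c₂T₂)/(m₁c₁ + m₂c₂) = 811.02 K.
ΔS₁ = m₁c₁ ln(T_f/T₁) = 101.248 × ln(811.02/880) = -8.265 J/K.
ΔS₂ = m₂c₂ ln(T_f/T₂) = 62.91 × ln(811.02/700) = 9.261 J/K.
ΔS_total = -8.265 + 9.261 = 0.996 J/K.

ΔS_total = 0.996 J/K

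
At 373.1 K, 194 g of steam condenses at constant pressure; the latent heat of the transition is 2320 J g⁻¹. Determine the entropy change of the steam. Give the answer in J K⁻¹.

ΔS = -1210 J/K

Heat released by the substance: Q = −mL = −194 × 2320 = −450080 J.
At constant T, ΔS = Q_rev/T = −450080 / 373.1 = -1210 J/K.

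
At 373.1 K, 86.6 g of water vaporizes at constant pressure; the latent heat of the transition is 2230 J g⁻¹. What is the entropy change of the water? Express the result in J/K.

ΔS = 518 J/K

Heat absorbed by the substance: Q = mL = 86.6 × 2230 = 193118 J.
At constant T, ΔS = Q_rev/T = 193118 / 373.1 = 518 J/K.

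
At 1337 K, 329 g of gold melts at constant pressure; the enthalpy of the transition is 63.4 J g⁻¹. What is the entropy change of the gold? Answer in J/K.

Heat absorbed by the substance: Q = mL = 329 × 63.4 = 20858.6 J.
At constant T, ΔS = Q_rev/T = 20858.6 / 1337 = 15.6 J/K.

ΔS = 15.6 J/K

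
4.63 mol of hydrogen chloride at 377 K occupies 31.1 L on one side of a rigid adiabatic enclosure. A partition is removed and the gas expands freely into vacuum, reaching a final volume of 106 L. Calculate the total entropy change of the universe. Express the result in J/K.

For an ideal gas in free expansion Q = 0 and W = 0, so T is unchanged.
Entropy is a state function; using a reversible isothermal path, ΔS_gas = nR ln(V₂/V₁) = 4.63 × 8.314 × ln(106/31.1) = 47.2 J/K.
The insulated surroundings exchange no heat, so ΔS_surr = 0 and ΔS_universe = ΔS_gas.

ΔS_universe = 47.2 J/K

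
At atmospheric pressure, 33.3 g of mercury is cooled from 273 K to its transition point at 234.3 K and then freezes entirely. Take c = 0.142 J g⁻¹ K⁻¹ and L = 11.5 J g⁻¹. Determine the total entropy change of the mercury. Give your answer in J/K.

Cooling step: ΔS₁ = m c ln(T_tr/T_i) = 33.3 × 0.142 × ln(234.3/273) = -0.7229 J/K.
Phase change: ΔS₂ = −mL/T_tr = −33.3 × 11.5 / 234.3 = -1.634 J/K.
ΔS_total = (-0.7229) + (-1.634) = -2.36 J/K.

ΔS = -2.36 J/K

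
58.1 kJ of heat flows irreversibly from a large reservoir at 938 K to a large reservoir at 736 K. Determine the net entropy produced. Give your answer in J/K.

ΔS_total = 17 J/K

ΔS_hot = −Q/T_H = −58100/938 = -61.94 J/K and ΔS_cold = +Q/T_C = 58100/736 = 78.94 J/K.
ΔS_total = -61.94 + 78.94 = 17 J/K, positive as the second law requires.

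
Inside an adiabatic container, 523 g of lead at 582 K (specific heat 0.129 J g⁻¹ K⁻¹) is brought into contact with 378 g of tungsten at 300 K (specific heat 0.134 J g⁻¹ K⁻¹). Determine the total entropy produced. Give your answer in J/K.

ΔS_total = 6.05 J/K

Energy balance: T_f = (m₁c₁T₁ + m₂c₂T₂)/(m₁c₁ + m₂c₂) = 461.07 K.
ΔS₁ = m₁c₁ ln(T_f/T₁) = 67.467 × ln(461.07/582) = -15.714 J/K.
ΔS₂ = m₂c₂ ln(T_f/T₂) = 50.652 × ln(461.07/300) = 21.769 J/K.
ΔS_total = -15.714 + 21.769 = 6.05 J/K.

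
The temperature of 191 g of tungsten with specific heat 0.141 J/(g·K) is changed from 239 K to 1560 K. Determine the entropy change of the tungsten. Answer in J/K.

ΔS = 50.5 J/K

ΔS = ∫dQ_rev/T = m c ln(T₂/T₁) = 191 × 0.141 × ln(1560/239) = 50.5 J/K.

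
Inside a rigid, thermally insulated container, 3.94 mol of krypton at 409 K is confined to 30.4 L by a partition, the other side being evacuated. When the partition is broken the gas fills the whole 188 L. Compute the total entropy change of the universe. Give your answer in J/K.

ΔS_universe = 59.7 J/K

No heat is exchanged and no work is done, so the ideal-gas temperature stays constant.
Entropy is a state function; using a reversible isothermal path, ΔS_gas = nR ln(V₂/V₁) = 3.94 × 8.314 × ln(188/30.4) = 59.7 J/K.
The insulated surroundings exchange no heat, so ΔS_surr = 0 and ΔS_universe = ΔS_gas.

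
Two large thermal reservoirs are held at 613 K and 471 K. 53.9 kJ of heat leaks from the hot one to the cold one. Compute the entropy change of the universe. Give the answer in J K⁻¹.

ΔS_hot = −Q/T_H = −53900/613 = -87.93 J/K and ΔS_cold = +Q/T_C = 53900/471 = 114.4 J/K.
ΔS_total = -87.93 + 114.4 = 26.5 J/K, positive as the second law requires.

ΔS_total = 26.5 J/K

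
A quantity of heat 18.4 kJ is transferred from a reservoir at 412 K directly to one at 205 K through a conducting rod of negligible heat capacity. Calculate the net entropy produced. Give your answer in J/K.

ΔS_hot = −Q/T_H = −18400/412 = -44.66 J/K and ΔS_cold = +Q/T_C = 18400/205 = 89.76 J/K.
ΔS_total = -44.66 + 89.76 = 45.1 J/K, positive as the second law requires.

ΔS_total = 45.1 J/K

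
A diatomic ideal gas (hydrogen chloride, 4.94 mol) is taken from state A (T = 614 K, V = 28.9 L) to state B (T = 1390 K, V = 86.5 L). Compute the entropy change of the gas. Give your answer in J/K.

Entropy is a state function: ΔS = nC_V ln(T₂/T₁) + nR ln(V₂/V₁), with C_V = 5R/2 = 20.79 J mol⁻¹ K⁻¹ for a diatomic ideal gas.
ΔS = 4.94 × [20.79 × ln(1390/614) + 8.314 × ln(86.5/28.9)] = 129 J/K.

ΔS = 129 J/K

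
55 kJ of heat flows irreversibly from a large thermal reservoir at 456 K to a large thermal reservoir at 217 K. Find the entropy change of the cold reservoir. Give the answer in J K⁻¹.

ΔS_cold = 253 J/K

The cold reservoir gains heat Q, so ΔS_cold = +Q/T_C = 55000/217 = 253 J/K.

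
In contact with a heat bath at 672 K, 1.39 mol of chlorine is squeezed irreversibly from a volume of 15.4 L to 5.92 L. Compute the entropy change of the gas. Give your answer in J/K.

ΔS_gas = -11 J/K

Entropy is a state function, so ΔS_gas depends only on the end states.
For an isothermal ideal gas ΔS_gas = nR ln(V₂/V₁) = 1.39 × 8.314 × ln(5.92/15.4) = -11 J/K.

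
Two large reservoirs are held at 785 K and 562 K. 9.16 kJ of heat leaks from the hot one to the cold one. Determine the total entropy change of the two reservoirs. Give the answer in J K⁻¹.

ΔS_hot = −Q/T_H = −9160/785 = -11.67 J/K and ΔS_cold = +Q/T_C = 9160/562 = 16.3 J/K.
ΔS_total = -11.67 + 16.3 = 4.63 J/K, positive as the second law requires.

ΔS_total = 4.63 J/K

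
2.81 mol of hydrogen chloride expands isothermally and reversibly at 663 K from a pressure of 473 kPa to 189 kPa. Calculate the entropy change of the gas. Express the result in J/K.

ΔS_gas = 21.4 J/K

For an isothermal ideal gas ΔS_gas = nR ln(P₁/P₂) = 2.81 × 8.314 × ln(473/189) = 21.4 J/K.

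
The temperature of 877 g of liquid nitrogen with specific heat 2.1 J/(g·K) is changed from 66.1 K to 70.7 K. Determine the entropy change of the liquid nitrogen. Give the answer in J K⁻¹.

ΔS = ∫dQ_rev/T = m c ln(T₂/T₁) = 877 × 2.1 × ln(70.7/66.1) = 124 J/K.

ΔS = 124 J/K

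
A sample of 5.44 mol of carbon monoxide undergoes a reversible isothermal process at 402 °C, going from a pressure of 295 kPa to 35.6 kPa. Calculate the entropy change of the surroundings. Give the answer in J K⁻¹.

ΔS_surr = -95.6 J/K

For an isothermal ideal gas ΔS_gas = nR ln(P₁/P₂) = 5.44 × 8.314 × ln(295/35.6) = 95.6 J/K.
The process is reversible, so ΔS_surr = −ΔS_gas = -95.6 J/K and ΔS_universe = 0.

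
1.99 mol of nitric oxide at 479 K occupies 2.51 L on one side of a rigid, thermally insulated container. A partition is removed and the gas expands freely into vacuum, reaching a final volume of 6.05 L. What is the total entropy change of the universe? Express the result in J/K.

ΔS_universe = 14.6 J/K

No heat is exchanged and no work is done, so the ideal-gas temperature stays constant.
Entropy is a state function; using a reversible isothermal path, ΔS_gas = nR ln(V₂/V₁) = 1.99 × 8.314 × ln(6.05/2.51) = 14.6 J/K.
The insulated surroundings exchange no heat, so ΔS_surr = 0 and ΔS_universe = ΔS_gas.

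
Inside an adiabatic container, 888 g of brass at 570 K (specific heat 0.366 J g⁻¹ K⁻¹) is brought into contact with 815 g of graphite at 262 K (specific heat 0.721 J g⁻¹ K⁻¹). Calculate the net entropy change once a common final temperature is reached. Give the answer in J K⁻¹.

ΔS_total = 66.5 J/K

Energy balance: T_f = (m₁c₁T₁ + m₂c₂T₂)/(m₁c₁ + m₂c₂) = 371.69 K.
ΔS₁ = m₁c₁ ln(T_f/T₁) = 325.008 × ln(371.69/570) = -139 J/K.
ΔS₂ = m₂c₂ ln(T_f/T₂) = 587.615 × ln(371.69/262) = 205.5 J/K.
ΔS_total = -139 + 205.5 = 66.5 J/K.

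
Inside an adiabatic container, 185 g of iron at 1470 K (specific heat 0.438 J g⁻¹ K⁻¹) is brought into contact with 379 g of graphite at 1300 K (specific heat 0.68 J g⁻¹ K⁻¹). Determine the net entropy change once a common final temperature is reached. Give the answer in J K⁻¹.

ΔS_total = 0.475 J/K

Energy balance: T_f = (m₁c₁T₁ + m₂c₂T₂)/(m₁c₁ + m₂c₂) = 1340.7 K.
ΔS₁ = m₁c₁ ln(T_f/T₁) = 81.03 × ln(1340.7/1470) = -7.463 J/K.
ΔS₂ = m₂c₂ ln(T_f/T₂) = 257.72 × ln(1340.7/1300) = 7.938 J/K.
ΔS_total = -7.463 + 7.938 = 0.475 J/K.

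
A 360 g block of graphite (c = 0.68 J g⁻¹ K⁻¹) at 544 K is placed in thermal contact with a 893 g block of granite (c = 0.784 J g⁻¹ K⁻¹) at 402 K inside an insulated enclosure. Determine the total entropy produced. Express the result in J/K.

ΔS_total = 8.69 J/K

Energy balance: T_f = (m₁c₁T₁ + m₂c₂T₂)/(m₁c₁ + m₂c₂) = 438.79 K.
ΔS₁ = m₁c₁ ln(T_f/T₁) = 244.8 × ln(438.79/544) = -52.62 J/K.
ΔS₂ = m₂c₂ ln(T_f/T₂) = 700.112 × ln(438.79/402) = 61.31 J/K.
ΔS_total = -52.62 + 61.31 = 8.69 J/K.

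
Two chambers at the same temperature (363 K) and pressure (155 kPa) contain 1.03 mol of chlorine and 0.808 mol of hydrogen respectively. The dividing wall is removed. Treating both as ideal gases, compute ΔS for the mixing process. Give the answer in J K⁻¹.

Mole fractions: x_A = 1.03/1.84 = 0.56, x_B = 0.44.
ΔS_mix = −R(n_A ln x_A + n_B ln x_B) = −8.314 × (1.03 ln 0.56 + 0.808 ln 0.44) = 10.5 J/K.

ΔS_mix = 10.5 J/K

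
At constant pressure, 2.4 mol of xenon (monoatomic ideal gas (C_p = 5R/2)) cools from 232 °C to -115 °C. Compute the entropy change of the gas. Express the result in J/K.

In kelvin: T₁ = 505.15 K, T₂ = 158.15 K. At constant pressure, ΔS = nC_p ln(T₂/T₁) with C_p = 5R/2 = 20.79 J mol⁻¹ K⁻¹.
ΔS = 2.4 × 20.79 × ln(158.15/505.15) = -57.9 J/K.

ΔS = -57.9 J/K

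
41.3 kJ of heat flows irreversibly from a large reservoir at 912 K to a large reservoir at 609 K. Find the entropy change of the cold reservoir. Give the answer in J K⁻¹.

ΔS_cold = 67.8 J/K

The cold reservoir gains heat Q, so ΔS_cold = +Q/T_C = 41300/609 = 67.8 J/K.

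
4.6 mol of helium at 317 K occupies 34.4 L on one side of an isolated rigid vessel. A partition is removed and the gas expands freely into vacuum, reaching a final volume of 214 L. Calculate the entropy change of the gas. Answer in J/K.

No heat is exchanged and no work is done, so the ideal-gas temperature stays constant.
Entropy is a state function; using a reversible isothermal path, ΔS_gas = nR ln(V₂/V₁) = 4.6 × 8.314 × ln(214/34.4) = 69.9 J/K.

ΔS_gas = 69.9 J/K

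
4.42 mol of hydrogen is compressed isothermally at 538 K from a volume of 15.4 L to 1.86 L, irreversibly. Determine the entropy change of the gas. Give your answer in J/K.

ΔS_gas = -77.7 J/K

Entropy is a state function, so ΔS_gas depends only on the end states.
For an isothermal ideal gas ΔS_gas = nR ln(V₂/V₁) = 4.42 × 8.314 × ln(1.86/15.4) = -77.7 J/K.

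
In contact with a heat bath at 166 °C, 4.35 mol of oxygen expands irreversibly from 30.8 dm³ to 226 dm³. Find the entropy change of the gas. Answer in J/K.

Entropy is a state function, so ΔS_gas depends only on the end states.
For an isothermal ideal gas ΔS_gas = nR ln(V₂/V₁) = 4.35 × 8.314 × ln(226/30.8) = 72.1 J/K.

ΔS_gas = 72.1 J/K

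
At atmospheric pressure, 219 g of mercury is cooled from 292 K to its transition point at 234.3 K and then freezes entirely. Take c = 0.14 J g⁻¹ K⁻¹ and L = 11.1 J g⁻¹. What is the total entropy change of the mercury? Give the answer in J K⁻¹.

Cooling step: ΔS₁ = m c ln(T_tr/T_i) = 219 × 0.14 × ln(234.3/292) = -6.75 J/K.
Phase change: ΔS₂ = −mL/T_tr = −219 × 11.1 / 234.3 = -10.38 J/K.
ΔS_total = (-6.75) + (-10.38) = -17.1 J/K.

ΔS = -17.1 J/K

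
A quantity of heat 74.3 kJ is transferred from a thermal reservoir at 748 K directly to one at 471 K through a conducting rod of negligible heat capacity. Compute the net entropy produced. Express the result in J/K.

ΔS_hot = −Q/T_H = −74300/748 = -99.33 J/K and ΔS_cold = +Q/T_C = 74300/471 = 157.7 J/K.
ΔS_total = -99.33 + 157.7 = 58.4 J/K, positive as the second law requires.

ΔS_total = 58.4 J/K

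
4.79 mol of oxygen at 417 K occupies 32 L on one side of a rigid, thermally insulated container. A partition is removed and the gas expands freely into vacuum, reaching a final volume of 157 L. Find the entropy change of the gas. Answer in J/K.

ΔS_gas = 63.3 J/K

No heat is exchanged and no work is done, so the ideal-gas temperature stays constant.
Entropy is a state function; using a reversible isothermal path, ΔS_gas = nR ln(V₂/V₁) = 4.79 × 8.314 × ln(157/32) = 63.3 J/K.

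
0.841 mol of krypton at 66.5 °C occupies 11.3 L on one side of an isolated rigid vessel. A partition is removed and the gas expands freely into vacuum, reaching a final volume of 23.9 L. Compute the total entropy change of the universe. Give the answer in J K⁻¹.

For an ideal gas in free expansion Q = 0 and W = 0, so T is unchanged.
Entropy is a state function; using a reversible isothermal path, ΔS_gas = nR ln(V₂/V₁) = 0.841 × 8.314 × ln(23.9/11.3) = 5.24 J/K.
The insulated surroundings exchange no heat, so ΔS_surr = 0 and ΔS_universe = ΔS_gas.

ΔS_universe = 5.24 J/K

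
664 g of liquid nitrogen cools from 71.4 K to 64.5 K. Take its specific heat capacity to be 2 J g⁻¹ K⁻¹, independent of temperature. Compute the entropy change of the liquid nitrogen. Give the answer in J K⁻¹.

ΔS = -135 J/K

ΔS = ∫dQ_rev/T = m c ln(T₂/T₁) = 664 × 2 × ln(64.5/71.4) = -135 J/K.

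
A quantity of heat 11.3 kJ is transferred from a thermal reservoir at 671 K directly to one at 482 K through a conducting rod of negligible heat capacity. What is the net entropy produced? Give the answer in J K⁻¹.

ΔS_hot = −Q/T_H = −11300/671 = -16.84 J/K and ΔS_cold = +Q/T_C = 11300/482 = 23.44 J/K.
ΔS_total = -16.84 + 23.44 = 6.6 J/K, positive as the second law requires.

ΔS_total = 6.6 J/K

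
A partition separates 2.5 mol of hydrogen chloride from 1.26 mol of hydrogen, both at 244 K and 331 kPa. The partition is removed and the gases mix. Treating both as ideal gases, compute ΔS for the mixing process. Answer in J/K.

ΔS_mix = 19.9 J/K

Mole fractions: x_A = 2.5/3.76 = 0.665, x_B = 0.335.
ΔS_mix = −R(n_A ln x_A + n_B ln x_B) = −8.314 × (2.5 ln 0.665 + 1.26 ln 0.335) = 19.9 J/K.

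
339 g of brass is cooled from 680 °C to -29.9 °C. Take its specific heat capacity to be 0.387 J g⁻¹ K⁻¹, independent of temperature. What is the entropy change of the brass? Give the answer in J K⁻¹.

In kelvin: T₁ = 953.15 K, T₂ = 243.25 K. ΔS = ∫dQ_rev/T = m c ln(T₂/T₁) = 339 × 0.387 × ln(243.25/953.15) = -179 J/K.

ΔS = -179 J/K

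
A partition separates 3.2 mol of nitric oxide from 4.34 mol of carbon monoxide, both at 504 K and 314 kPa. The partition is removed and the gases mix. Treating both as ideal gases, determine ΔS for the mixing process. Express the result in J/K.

ΔS_mix = 42.7 J/K

Mole fractions: x_A = 3.2/7.54 = 0.424, x_B = 0.576.
ΔS_mix = −R(n_A ln x_A + n_B ln x_B) = −8.314 × (3.2 ln 0.424 + 4.34 ln 0.576) = 42.7 J/K.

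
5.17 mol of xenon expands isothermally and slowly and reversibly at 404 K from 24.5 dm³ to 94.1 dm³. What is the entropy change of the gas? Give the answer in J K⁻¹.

For an isothermal ideal gas ΔS_gas = nR ln(V₂/V₁) = 5.17 × 8.314 × ln(94.1/24.5) = 57.8 J/K.

ΔS_gas = 57.8 J/K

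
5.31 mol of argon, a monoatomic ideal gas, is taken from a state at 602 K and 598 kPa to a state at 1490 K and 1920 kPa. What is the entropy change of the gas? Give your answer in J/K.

ΔS = nC_p ln(T₂/T₁) − nR ln(P₂/P₁), with C_p = 5R/2 = 20.79 J mol⁻¹ K⁻¹ for a monoatomic ideal gas.
ΔS = 5.31 × [20.79 × ln(1490/602) − 8.314 × ln(1920/598)] = 48.5 J/K.

ΔS = 48.5 J/K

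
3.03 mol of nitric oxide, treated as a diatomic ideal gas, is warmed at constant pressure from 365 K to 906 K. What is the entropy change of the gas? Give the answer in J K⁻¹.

At constant pressure, ΔS = nC_p ln(T₂/T₁) with C_p = 7R/2 = 29.1 J mol⁻¹ K⁻¹.
ΔS = 3.03 × 29.1 × ln(906/365) = 80.2 J/K.

ΔS = 80.2 J/K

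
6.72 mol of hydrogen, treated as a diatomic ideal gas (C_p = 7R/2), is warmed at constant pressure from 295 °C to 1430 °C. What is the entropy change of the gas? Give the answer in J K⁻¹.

In kelvin: T₁ = 568.15 K, T₂ = 1703.15 K. At constant pressure, ΔS = nC_p ln(T₂/T₁) with C_p = 7R/2 = 29.1 J mol⁻¹ K⁻¹.
ΔS = 6.72 × 29.1 × ln(1703.15/568.15) = 215 J/K.

ΔS = 215 J/K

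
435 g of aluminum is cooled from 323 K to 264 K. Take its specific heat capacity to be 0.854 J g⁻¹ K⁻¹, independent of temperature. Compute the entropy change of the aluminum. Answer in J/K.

ΔS = ∫dQ_rev/T = m c ln(T₂/T₁) = 435 × 0.854 × ln(264/323) = -74.9 J/K.

ΔS = -74.9 J/K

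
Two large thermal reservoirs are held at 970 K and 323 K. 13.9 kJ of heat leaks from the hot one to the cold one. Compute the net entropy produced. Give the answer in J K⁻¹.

ΔS_total = 28.7 J/K

ΔS_hot = −Q/T_H = −13900/970 = -14.33 J/K and ΔS_cold = +Q/T_C = 13900/323 = 43.03 J/K.
ΔS_total = -14.33 + 43.03 = 28.7 J/K, positive as the second law requires.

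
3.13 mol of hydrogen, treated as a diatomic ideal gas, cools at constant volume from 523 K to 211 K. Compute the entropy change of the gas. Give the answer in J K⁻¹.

ΔS = -59.1 J/K

At constant volume, ΔS = nC_V ln(T₂/T₁) with C_V = 5R/2 = 20.79 J mol⁻¹ K⁻¹.
ΔS = 3.13 × 20.79 × ln(211/523) = -59.1 J/K.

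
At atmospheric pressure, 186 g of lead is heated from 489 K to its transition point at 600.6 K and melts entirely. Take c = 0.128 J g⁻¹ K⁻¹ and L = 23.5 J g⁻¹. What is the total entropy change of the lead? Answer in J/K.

Warming step: ΔS₁ = m c ln(T_tr/T_i) = 186 × 0.128 × ln(600.6/489) = 4.894 J/K.
Phase change: ΔS₂ = +mL/T_tr = 186 × 23.5 / 600.6 = 7.278 J/K.
ΔS_total = (4.894) + (7.278) = 12.2 J/K.

ΔS = 12.2 J/K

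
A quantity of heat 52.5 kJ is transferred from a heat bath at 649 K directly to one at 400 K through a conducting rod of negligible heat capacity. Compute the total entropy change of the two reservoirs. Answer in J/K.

ΔS_total = 50.4 J/K

ΔS_hot = −Q/T_H = −52500/649 = -80.894 J/K and ΔS_cold = +Q/T_C = 52500/400 = 131.25 J/K.
ΔS_total = -80.894 + 131.25 = 50.4 J/K, positive as the second law requires.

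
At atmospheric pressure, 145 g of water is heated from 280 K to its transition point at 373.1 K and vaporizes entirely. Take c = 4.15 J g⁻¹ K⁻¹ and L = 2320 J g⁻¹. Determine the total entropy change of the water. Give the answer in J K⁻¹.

ΔS = 1070 J/K

Warming step: ΔS₁ = m c ln(T_tr/T_i) = 145 × 4.15 × ln(373.1/280) = 172.7 J/K.
Phase change: ΔS₂ = +mL/T_tr = 145 × 2320 / 373.1 = 901.6 J/K.
ΔS_total = (172.7) + (901.6) = 1070 J/K.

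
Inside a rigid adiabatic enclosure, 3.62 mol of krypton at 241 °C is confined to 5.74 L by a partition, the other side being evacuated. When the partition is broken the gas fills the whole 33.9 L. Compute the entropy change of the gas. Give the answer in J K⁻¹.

No heat is exchanged and no work is done, so the ideal-gas temperature stays constant.
Entropy is a state function; using a reversible isothermal path, ΔS_gas = nR ln(V₂/V₁) = 3.62 × 8.314 × ln(33.9/5.74) = 53.5 J/K.

ΔS_gas = 53.5 J/K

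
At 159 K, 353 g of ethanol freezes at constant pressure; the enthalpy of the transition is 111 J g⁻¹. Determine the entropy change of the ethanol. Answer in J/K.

Heat released by the substance: Q = −mL = −353 × 111 = −39183 J.
At constant T, ΔS = Q_rev/T = −39183 / 159 = -246 J/K.

ΔS = -246 J/K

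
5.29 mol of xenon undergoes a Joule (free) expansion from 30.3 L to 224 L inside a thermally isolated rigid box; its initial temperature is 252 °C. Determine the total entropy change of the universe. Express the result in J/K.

No heat is exchanged and no work is done, so the ideal-gas temperature stays constant.
Entropy is a state function; using a reversible isothermal path, ΔS_gas = nR ln(V₂/V₁) = 5.29 × 8.314 × ln(224/30.3) = 88 J/K.
The insulated surroundings exchange no heat, so ΔS_surr = 0 and ΔS_universe = ΔS_gas.

ΔS_universe = 88 J/K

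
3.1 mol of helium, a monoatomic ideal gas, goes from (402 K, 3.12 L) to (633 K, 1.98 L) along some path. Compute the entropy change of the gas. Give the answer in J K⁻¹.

Entropy is a state function: ΔS = nC_V ln(T₂/T₁) + nR ln(V₂/V₁), with C_V = 3R/2 = 12.47 J mol⁻¹ K⁻¹ for a monoatomic ideal gas.
ΔS = 3.1 × [12.47 × ln(633/402) + 8.314 × ln(1.98/3.12)] = 5.83 J/K.

ΔS = 5.83 J/K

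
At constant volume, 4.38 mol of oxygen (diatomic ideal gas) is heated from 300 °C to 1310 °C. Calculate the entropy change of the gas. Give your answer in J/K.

In kelvin: T₁ = 573.15 K, T₂ = 1583.15 K. At constant volume, ΔS = nC_V ln(T₂/T₁) with C_V = 5R/2 = 20.79 J mol⁻¹ K⁻¹.
ΔS = 4.38 × 20.79 × ln(1583.15/573.15) = 92.5 J/K.

ΔS = 92.5 J/K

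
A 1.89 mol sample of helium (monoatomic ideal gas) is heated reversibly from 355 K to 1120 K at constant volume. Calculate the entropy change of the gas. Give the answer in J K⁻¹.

ΔS = 27.1 J/K

At constant volume, ΔS = nC_V ln(T₂/T₁) with C_V = 3R/2 = 12.47 J mol⁻¹ K⁻¹.
ΔS = 1.89 × 12.47 × ln(1120/355) = 27.1 J/K.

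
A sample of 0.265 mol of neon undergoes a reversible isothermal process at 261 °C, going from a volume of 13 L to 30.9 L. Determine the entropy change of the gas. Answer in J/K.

ΔS_gas = 1.91 J/K

For an isothermal ideal gas ΔS_gas = nR ln(V₂/V₁) = 0.265 × 8.314 × ln(30.9/13) = 1.91 J/K.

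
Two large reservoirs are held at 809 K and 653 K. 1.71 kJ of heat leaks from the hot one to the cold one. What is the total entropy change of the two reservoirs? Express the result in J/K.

ΔS_hot = −Q/T_H = −1710/809 = -2.114 J/K and ΔS_cold = +Q/T_C = 1710/653 = 2.619 J/K.
ΔS_total = -2.114 + 2.619 = 0.505 J/K, positive as the second law requires.

ΔS_total = 0.505 J/K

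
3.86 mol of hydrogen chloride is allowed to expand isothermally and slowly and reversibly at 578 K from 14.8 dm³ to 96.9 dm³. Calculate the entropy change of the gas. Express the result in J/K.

ΔS_gas = 60.3 J/K

For an isothermal ideal gas ΔS_gas = nR ln(V₂/V₁) = 3.86 × 8.314 × ln(96.9/14.8) = 60.3 J/K.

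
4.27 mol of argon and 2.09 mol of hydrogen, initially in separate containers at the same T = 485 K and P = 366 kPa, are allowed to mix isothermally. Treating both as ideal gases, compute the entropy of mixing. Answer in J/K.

Mole fractions: x_A = 4.27/6.36 = 0.671, x_B = 0.329.
ΔS_mix = −R(n_A ln x_A + n_B ln x_B) = −8.314 × (4.27 ln 0.671 + 2.09 ln 0.329) = 33.5 J/K.

ΔS_mix = 33.5 J/K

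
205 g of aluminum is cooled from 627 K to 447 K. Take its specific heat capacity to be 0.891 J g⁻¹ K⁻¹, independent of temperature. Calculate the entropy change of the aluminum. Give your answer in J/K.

ΔS = -61.8 J/K

ΔS = ∫dQ_rev/T = m c ln(T₂/T₁) = 205 × 0.891 × ln(447/627) = -61.8 J/K.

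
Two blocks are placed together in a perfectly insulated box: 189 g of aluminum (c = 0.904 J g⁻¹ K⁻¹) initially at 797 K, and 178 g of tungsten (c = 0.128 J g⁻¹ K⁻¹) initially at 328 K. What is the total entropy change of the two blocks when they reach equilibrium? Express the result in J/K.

Energy balance: T_f = (m₁c₁T₁ + m₂c₂T₂)/(m₁c₁ + m₂c₂) = 741.82 K.
ΔS₁ = m₁c₁ ln(T_f/T₁) = 170.856 × ln(741.82/797) = -12.26 J/K.
ΔS₂ = m₂c₂ ln(T_f/T₂) = 22.784 × ln(741.82/328) = 18.59 J/K.
ΔS_total = -12.26 + 18.59 = 6.33 J/K.

ΔS_total = 6.33 J/K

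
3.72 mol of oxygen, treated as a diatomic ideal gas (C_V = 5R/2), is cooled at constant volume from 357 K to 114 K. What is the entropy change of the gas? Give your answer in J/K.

At constant volume, ΔS = nC_V ln(T₂/T₁) with C_V = 5R/2 = 20.79 J mol⁻¹ K⁻¹.
ΔS = 3.72 × 20.79 × ln(114/357) = -88.3 J/K.

ΔS = -88.3 J/K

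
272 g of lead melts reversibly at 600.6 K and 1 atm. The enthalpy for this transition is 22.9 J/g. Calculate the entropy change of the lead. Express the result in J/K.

Heat absorbed by the substance: Q = mL = 272 × 22.9 = 6228.8 J.
At constant T, ΔS = Q_rev/T = 6228.8 / 600.6 = 10.4 J/K.

ΔS = 10.4 J/K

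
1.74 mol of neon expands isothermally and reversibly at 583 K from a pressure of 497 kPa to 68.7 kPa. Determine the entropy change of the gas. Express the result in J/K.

ΔS_gas = 28.6 J/K

For an isothermal ideal gas ΔS_gas = nR ln(P₁/P₂) = 1.74 × 8.314 × ln(497/68.7) = 28.6 J/K.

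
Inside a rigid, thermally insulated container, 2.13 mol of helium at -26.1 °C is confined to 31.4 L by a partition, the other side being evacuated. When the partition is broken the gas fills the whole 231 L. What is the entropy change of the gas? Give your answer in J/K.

For an ideal gas in free expansion Q = 0 and W = 0, so T is unchanged.
Entropy is a state function; using a reversible isothermal path, ΔS_gas = nR ln(V₂/V₁) = 2.13 × 8.314 × ln(231/31.4) = 35.3 J/K.

ΔS_gas = 35.3 J/K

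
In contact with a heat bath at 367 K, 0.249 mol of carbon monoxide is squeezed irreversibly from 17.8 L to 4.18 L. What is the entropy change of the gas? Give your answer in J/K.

Entropy is a state function, so ΔS_gas depends only on the end states.
For an isothermal ideal gas ΔS_gas = nR ln(V₂/V₁) = 0.249 × 8.314 × ln(4.18/17.8) = -3 J/K.

ΔS_gas = -3 J/K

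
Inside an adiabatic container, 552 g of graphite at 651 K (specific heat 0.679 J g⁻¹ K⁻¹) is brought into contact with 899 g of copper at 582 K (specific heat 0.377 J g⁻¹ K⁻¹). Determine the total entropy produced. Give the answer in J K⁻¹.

ΔS_total = 1.11 J/K

Energy balance: T_f = (m₁c₁T₁ + m₂c₂T₂)/(m₁c₁ + m₂c₂) = 618.23 K.
ΔS₁ = m₁c₁ ln(T_f/T₁) = 374.808 × ln(618.23/651) = -19.36 J/K.
ΔS₂ = m₂c₂ ln(T_f/T₂) = 338.923 × ln(618.23/582) = 20.47 J/K.
ΔS_total = -19.36 + 20.47 = 1.11 J/K.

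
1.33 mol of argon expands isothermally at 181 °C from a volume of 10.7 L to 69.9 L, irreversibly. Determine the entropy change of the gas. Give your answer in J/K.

ΔS_gas = 20.8 J/K

Entropy is a state function, so ΔS_gas depends only on the end states.
For an isothermal ideal gas ΔS_gas = nR ln(V₂/V₁) = 1.33 × 8.314 × ln(69.9/10.7) = 20.8 J/K.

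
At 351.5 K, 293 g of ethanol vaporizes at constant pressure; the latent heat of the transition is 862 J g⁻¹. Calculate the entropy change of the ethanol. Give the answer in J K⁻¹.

ΔS = 719 J/K

Heat absorbed by the substance: Q = mL = 293 × 862 = 252566 J.
At constant T, ΔS = Q_rev/T = 252566 / 351.5 = 719 J/K.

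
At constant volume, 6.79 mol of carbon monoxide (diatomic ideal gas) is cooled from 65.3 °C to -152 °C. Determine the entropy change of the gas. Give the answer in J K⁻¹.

ΔS = -145 J/K

In kelvin: T₁ = 338.45 K, T₂ = 121.15 K. At constant volume, ΔS = nC_V ln(T₂/T₁) with C_V = 5R/2 = 20.79 J mol⁻¹ K⁻¹.
ΔS = 6.79 × 20.79 × ln(121.15/338.45) = -145 J/K.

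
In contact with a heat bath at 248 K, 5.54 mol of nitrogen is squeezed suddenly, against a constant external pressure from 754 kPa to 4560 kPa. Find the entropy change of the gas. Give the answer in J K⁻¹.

Entropy is a state function, so ΔS_gas depends only on the end states.
For an isothermal ideal gas ΔS_gas = nR ln(P₁/P₂) = 5.54 × 8.314 × ln(754/4560) = -82.9 J/K.

ΔS_gas = -82.9 J/K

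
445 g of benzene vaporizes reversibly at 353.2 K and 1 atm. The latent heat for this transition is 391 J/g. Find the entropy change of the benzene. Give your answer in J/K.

Heat absorbed by the substance: Q = mL = 445 × 391 = 173995 J.
At constant T, ΔS = Q_rev/T = 173995 / 353.2 = 493 J/K.

ΔS = 493 J/K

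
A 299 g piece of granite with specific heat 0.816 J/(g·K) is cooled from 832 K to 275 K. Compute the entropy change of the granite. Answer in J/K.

ΔS = ∫dQ_rev/T = m c ln(T₂/T₁) = 299 × 0.816 × ln(275/832) = -270 J/K.

ΔS = -270 J/K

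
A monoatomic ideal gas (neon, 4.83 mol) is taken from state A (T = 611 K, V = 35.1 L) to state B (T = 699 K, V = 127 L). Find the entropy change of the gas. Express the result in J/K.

ΔS = 59.7 J/K

Entropy is a state function: ΔS = nC_V ln(T₂/T₁) + nR ln(V₂/V₁), with C_V = 3R/2 = 12.47 J mol⁻¹ K⁻¹ for a monoatomic ideal gas.
ΔS = 4.83 × [12.47 × ln(699/611) + 8.314 × ln(127/35.1)] = 59.7 J/K.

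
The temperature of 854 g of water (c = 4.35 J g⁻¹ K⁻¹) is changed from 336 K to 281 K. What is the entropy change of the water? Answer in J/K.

ΔS = ∫dQ_rev/T = m c ln(T₂/T₁) = 854 × 4.35 × ln(281/336) = -664 J/K.

ΔS = -664 J/K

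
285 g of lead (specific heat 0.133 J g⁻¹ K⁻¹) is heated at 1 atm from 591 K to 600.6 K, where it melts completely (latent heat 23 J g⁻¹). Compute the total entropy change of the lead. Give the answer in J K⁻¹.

ΔS = 11.5 J/K

Warming step: ΔS₁ = m c ln(T_tr/T_i) = 285 × 0.133 × ln(600.6/591) = 0.6108 J/K.
Phase change: ΔS₂ = +mL/T_tr = 285 × 23 / 600.6 = 10.91 J/K.
ΔS_total = (0.6108) + (10.91) = 11.5 J/K.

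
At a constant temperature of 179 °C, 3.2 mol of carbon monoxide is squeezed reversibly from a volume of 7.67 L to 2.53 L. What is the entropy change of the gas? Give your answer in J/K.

For an isothermal ideal gas ΔS_gas = nR ln(V₂/V₁) = 3.2 × 8.314 × ln(2.53/7.67) = -29.5 J/K.

ΔS_gas = -29.5 J/K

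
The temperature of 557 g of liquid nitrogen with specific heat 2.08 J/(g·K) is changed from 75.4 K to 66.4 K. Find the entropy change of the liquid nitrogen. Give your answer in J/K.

ΔS = ∫dQ_rev/T = m c ln(T₂/T₁) = 557 × 2.08 × ln(66.4/75.4) = -147 J/K.

ΔS = -147 J/K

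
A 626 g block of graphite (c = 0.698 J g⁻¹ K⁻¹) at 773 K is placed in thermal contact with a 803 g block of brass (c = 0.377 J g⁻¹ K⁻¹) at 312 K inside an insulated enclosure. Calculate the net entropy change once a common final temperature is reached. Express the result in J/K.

Energy balance: T_f = (m₁c₁T₁ + m₂c₂T₂)/(m₁c₁ + m₂c₂) = 584.32 K.
ΔS₁ = m₁c₁ ln(T_f/T₁) = 436.948 × ln(584.32/773) = -122.27 J/K.
ΔS₂ = m₂c₂ ln(T_f/T₂) = 302.731 × ln(584.32/312) = 189.95 J/K.
ΔS_total = -122.27 + 189.95 = 67.7 J/K.

ΔS_total = 67.7 J/K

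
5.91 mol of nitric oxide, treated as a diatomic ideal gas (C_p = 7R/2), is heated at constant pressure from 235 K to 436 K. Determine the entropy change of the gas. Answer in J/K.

At constant pressure, ΔS = nC_p ln(T₂/T₁) with C_p = 7R/2 = 29.1 J mol⁻¹ K⁻¹.
ΔS = 5.91 × 29.1 × ln(436/235) = 106 J/K.

ΔS = 106 J/K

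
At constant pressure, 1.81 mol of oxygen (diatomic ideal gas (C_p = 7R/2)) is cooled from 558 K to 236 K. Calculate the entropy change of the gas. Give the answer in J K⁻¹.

ΔS = -45.3 J/K

At constant pressure, ΔS = nC_p ln(T₂/T₁) with C_p = 7R/2 = 29.1 J mol⁻¹ K⁻¹.
ΔS = 1.81 × 29.1 × ln(236/558) = -45.3 J/K.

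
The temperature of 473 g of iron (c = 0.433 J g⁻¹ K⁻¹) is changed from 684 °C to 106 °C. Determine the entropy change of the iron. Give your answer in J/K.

In kelvin: T₁ = 957.15 K, T₂ = 379.15 K. ΔS = ∫dQ_rev/T = m c ln(T₂/T₁) = 473 × 0.433 × ln(379.15/957.15) = -190 J/K.

ΔS = -190 J/K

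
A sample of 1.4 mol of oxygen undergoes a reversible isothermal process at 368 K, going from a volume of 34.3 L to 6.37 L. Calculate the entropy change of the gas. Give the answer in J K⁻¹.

ΔS_gas = -19.6 J/K

For an isothermal ideal gas ΔS_gas = nR ln(V₂/V₁) = 1.4 × 8.314 × ln(6.37/34.3) = -19.6 J/K.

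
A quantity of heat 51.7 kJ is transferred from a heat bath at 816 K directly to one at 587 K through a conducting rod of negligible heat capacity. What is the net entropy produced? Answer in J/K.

ΔS_hot = −Q/T_H = −51700/816 = -63.36 J/K and ΔS_cold = +Q/T_C = 51700/587 = 88.07 J/K.
ΔS_total = -63.36 + 88.07 = 24.7 J/K, positive as the second law requires.

ΔS_total = 24.7 J/K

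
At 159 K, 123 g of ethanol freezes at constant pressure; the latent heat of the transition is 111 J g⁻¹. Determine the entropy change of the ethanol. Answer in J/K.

Heat released by the substance: Q = −mL = −123 × 111 = −13653 J.
At constant T, ΔS = Q_rev/T = −13653 / 159 = -85.9 J/K.

ΔS = -85.9 J/K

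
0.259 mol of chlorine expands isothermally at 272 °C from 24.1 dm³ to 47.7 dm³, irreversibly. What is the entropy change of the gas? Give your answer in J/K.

ΔS_gas = 1.47 J/K

Entropy is a state function, so ΔS_gas depends only on the end states.
For an isothermal ideal gas ΔS_gas = nR ln(V₂/V₁) = 0.259 × 8.314 × ln(47.7/24.1) = 1.47 J/K.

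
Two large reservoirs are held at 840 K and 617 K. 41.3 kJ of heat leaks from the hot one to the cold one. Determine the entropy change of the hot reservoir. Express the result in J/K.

The hot reservoir loses heat Q, so ΔS_hot = −Q/T_H = −41300/840 = -49.2 J/K.

ΔS_hot = -49.2 J/K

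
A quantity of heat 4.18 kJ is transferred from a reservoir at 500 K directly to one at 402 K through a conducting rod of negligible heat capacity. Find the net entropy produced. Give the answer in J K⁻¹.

ΔS_total = 2.04 J/K

ΔS_hot = −Q/T_H = −4180/500 = -8.36 J/K and ΔS_cold = +Q/T_C = 4180/402 = 10.4 J/K.
ΔS_total = -8.36 + 10.4 = 2.04 J/K, positive as the second law requires.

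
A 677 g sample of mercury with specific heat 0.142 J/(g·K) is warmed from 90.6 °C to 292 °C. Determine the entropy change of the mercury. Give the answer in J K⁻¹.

ΔS = 42.4 J/K

In kelvin: T₁ = 363.75 K, T₂ = 565.15 K. ΔS = ∫dQ_rev/T = m c ln(T₂/T₁) = 677 × 0.142 × ln(565.15/363.75) = 42.4 J/K.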